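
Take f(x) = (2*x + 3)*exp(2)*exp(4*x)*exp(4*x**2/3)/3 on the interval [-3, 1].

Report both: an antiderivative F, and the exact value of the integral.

Antiderivative: F(x) = exp(4*x**2/3 + 4*x + 2)/4; value = -exp(2)/4 + exp(22/3)/4

f matches the chain-rule pattern g'(h)*h' with inner function h(x) = 4*x**2/3 + 4*x + 2; substituting u = h(x) collapses the integral.
F(x) = exp(4*x**2/3 + 4*x + 2)/4 is an antiderivative of f.
Check: d/dx[exp(4*x**2/3 + 4*x + 2)/4] = 2*x*exp(2)*exp(4*x)*exp(4*x**2/3)/3 + exp(2)*exp(4*x)*exp(4*x**2/3), which equals f(x).
F(1) = exp(22/3)/4; F(-3) = exp(2)/4.
Integral = F(1) - F(-3) = -exp(2)/4 + exp(22/3)/4.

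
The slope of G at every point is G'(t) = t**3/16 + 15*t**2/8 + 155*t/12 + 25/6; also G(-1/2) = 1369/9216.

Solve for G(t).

G'(t) matches the chain-rule pattern g'(h)*h' with inner function h(t) = -t**2/4 - 5*t - 5/3; substituting u = h(t) collapses the integral.
A general antiderivative is (-t**2/4 - 5*t - 5/3)**2/4 + C.
The condition gives C = 1369/9216 - (1369/9216) = 0.
So G(t) = t**4/64 + 5*t**3/8 + 155*t**2/24 + 25*t/6 + 25/36.
Check: d/dt[t**4/64 + 5*t**3/8 + 155*t**2/24 + 25*t/6 + 25/36] = t**3/16 + 15*t**2/8 + 155*t/12 + 25/6 = G'(t).

G(t) = t**4/64 + 5*t**3/8 + 155*t**2/24 + 25*t/6 + 25/36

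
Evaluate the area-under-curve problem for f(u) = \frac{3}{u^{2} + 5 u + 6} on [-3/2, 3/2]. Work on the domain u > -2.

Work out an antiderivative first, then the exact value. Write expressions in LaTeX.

Antiderivative: F(u) = 3 \log{\left(u + 2 \right)} - 3 \log{\left(u + 3 \right)}; value = - 3 \log{\left(\frac{9}{2} \right)} + 3 \log{\left(\frac{3}{2} \right)} + 3 \log{\left(2 \right)} + 3 \log{\left(\frac{7}{2} \right)}

Factor the denominator (\left(u + 2\right) \left(u + 3\right)) and decompose: f = - \frac{3}{u + 3} + \frac{3}{u + 2}; each piece integrates to a log, atan, or power term.
F(u) = 3 \log{\left(u + 2 \right)} - 3 \log{\left(u + 3 \right)} is an antiderivative of f.
Check: d/du[3 \log{\left(u + 2 \right)} - 3 \log{\left(u + 3 \right)}] = \frac{3}{u^{2} + 5 u + 6} = f(u).
F(3/2) = - 3 \log{\left(\frac{9}{2} \right)} + 3 \log{\left(\frac{7}{2} \right)}; F(-3/2) = - 3 \log{\left(2 \right)} - 3 \log{\left(\frac{3}{2} \right)}.
Integral = F(3/2) - F(-3/2) = - 3 \log{\left(\frac{9}{2} \right)} + 3 \log{\left(\frac{3}{2} \right)} + 3 \log{\left(2 \right)} + 3 \log{\left(\frac{7}{2} \right)}.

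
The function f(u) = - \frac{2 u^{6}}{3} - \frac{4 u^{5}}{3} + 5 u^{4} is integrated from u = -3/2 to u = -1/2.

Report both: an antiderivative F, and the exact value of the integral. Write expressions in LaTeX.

The integrand splits into summands that can be handled one at a time.
F(u) = - \frac{2 u^{7}}{21} - \frac{2 u^{6}}{9} + u^{5} is an antiderivative of f.
Check: d/du[- \frac{2 u^{7}}{21} - \frac{2 u^{6}}{9} + u^{5}] = - \frac{2 u^{6}}{3} - \frac{4 u^{5}}{3} + 5 u^{4} = f(u).
F(-1/2) = - \frac{137}{4032}; F(-3/2) = - \frac{3807}{448}.
Integral = F(-1/2) - F(-3/2) = \frac{17063}{2016}.

Antiderivative: F(u) = - \frac{2 u^{7}}{21} - \frac{2 u^{6}}{9} + u^{5}; value = \frac{17063}{2016}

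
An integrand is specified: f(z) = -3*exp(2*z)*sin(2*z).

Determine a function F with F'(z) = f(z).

An antiderivative is F(z) = -3*exp(2*z)*sin(2*z)/4 + 3*exp(2*z)*cos(2*z)/4.

An antiderivative F(z) passes only if d/dz[F] lands on f(z) exactly.
Check: d/dz[-3*exp(2*z)*sin(2*z)/4 + 3*exp(2*z)*cos(2*z)/4] = -3*exp(2*z)*sin(2*z) = f(z).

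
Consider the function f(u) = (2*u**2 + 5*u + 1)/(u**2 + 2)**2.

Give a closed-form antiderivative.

An antiderivative is F(u) = -3*u/(4*u**2 + 8) + 5*sqrt(2)*atan(sqrt(2)*u/2)/8 - 10/(4*u**2 + 8).

Differentiate the proposed F(u) back; it has to land on f(u) exactly.
Check: d/du[-3*u/(4*u**2 + 8) + 5*sqrt(2)*atan(sqrt(2)*u/2)/8 - 10/(4*u**2 + 8)] = (2*u**2 + 5*u + 1)/(u**4 + 4*u**2 + 4), which equals f(u).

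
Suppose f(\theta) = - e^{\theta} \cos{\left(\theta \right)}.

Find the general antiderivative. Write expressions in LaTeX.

F(\theta) = - \frac{e^{\theta} \sin{\left(\theta \right)}}{2} - \frac{e^{\theta} \cos{\left(\theta \right)}}{2} + C

Check any antiderivative F(\theta) by computing F'(\theta) and comparing it with f(\theta).
Check: d/d\theta[- \frac{e^{\theta} \sin{\left(\theta \right)}}{2} - \frac{e^{\theta} \cos{\left(\theta \right)}}{2}] = - e^{\theta} \cos{\left(\theta \right)} = f(\theta).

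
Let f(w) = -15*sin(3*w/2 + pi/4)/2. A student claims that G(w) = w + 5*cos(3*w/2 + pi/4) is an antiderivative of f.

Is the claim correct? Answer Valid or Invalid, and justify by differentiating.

Invalid: d/dw[G] - f = 1, which is not 0.

d/dw[G] = 1 - 15*sin(3*w/2 + pi/4)/2
d/dw[G] - f(w) = 1 != 0.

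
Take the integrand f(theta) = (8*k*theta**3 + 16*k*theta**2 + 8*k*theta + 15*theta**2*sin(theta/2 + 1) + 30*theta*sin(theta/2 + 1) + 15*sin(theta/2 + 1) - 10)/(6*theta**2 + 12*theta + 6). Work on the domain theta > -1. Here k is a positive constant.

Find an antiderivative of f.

An antiderivative is F(theta) = (2*k*theta**3 + 2*k*theta**2 - 15*theta*cos(theta/2 + 1) - 15*cos(theta/2 + 1) + 5)/(3*(theta + 1)).

Any candidate F(theta) must reproduce f(theta) exactly when differentiated.
Check: d/dtheta[(2*k*theta**3 + 2*k*theta**2 - 15*theta*cos(theta/2 + 1) - 15*cos(theta/2 + 1) + 5)/(3*(theta + 1))] = (8*k*theta**3 + 16*k*theta**2 + 8*k*theta + 15*theta**2*sin(theta/2 + 1) + 30*theta*sin(theta/2 + 1) + 15*sin(theta/2 + 1) - 10)/(6*theta**2 + 12*theta + 6) = f(theta).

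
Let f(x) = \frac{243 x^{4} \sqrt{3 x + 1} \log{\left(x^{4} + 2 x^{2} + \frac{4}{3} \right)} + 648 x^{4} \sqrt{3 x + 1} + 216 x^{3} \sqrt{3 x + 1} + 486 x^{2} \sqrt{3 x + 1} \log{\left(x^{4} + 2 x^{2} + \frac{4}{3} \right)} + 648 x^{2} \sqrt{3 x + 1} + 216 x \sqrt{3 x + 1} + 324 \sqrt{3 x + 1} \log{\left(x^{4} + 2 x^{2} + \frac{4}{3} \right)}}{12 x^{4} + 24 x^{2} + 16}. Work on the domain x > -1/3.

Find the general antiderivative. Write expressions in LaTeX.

Recognize the product-rule pattern: f = u'v + uv' with u = \frac{9 \left(3 x + 1\right)^{\frac{3}{2}}}{2}, v = \log{\left(x^{4} + 2 x^{2} + \frac{4}{3} \right)}, so integration by parts undoes it.
Check: d/dx[\frac{9 \left(3 x + 1\right)^{\frac{3}{2}} \log{\left(x^{4} + 2 x^{2} + \frac{4}{3} \right)}}{2}] = \frac{243 x^{4} \sqrt{3 x + 1} \log{\left(x^{4} + 2 x^{2} + \frac{4}{3} \right)} + 648 x^{4} \sqrt{3 x + 1} + 216 x^{3} \sqrt{3 x + 1} + 486 x^{2} \sqrt{3 x + 1} \log{\left(x^{4} + 2 x^{2} + \frac{4}{3} \right)} + 648 x^{2} \sqrt{3 x + 1} + 216 x \sqrt{3 x + 1} + 324 \sqrt{3 x + 1} \log{\left(x^{4} + 2 x^{2} + \frac{4}{3} \right)}}{12 x^{4} + 24 x^{2} + 16} = f(x).

F(x) = \frac{9 \left(3 x + 1\right)^{\frac{3}{2}} \log{\left(x^{4} + 2 x^{2} + \frac{4}{3} \right)}}{2} + C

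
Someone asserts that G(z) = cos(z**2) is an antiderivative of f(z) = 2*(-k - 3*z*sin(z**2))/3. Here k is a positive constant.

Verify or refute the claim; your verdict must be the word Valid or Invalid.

Invalid: d/dz[G] - f = 2*k/3, which is not 0.

d/dz[G] = -2*z*sin(z**2)
d/dz[G] - f(z) = 2*k/3 != 0.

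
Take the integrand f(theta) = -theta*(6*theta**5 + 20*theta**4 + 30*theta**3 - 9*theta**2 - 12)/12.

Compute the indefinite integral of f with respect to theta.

Since d/dtheta undoes antidifferentiation here, F'(theta) = f(theta) is required of F(theta).
Check: d/dtheta[-theta**7/14 - 5*theta**6/18 - theta**5/2 + 3*theta**4/16 + theta**2/2] = -theta**6/2 - 5*theta**5/3 - 5*theta**4/2 + 3*theta**3/4 + theta, which equals f(theta).

F(theta) = -theta**7/14 - 5*theta**6/18 - theta**5/2 + 3*theta**4/16 + theta**2/2 + C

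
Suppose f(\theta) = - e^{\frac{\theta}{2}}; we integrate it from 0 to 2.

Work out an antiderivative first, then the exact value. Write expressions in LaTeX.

Antiderivative: F(\theta) = - 2 e^{\frac{\theta}{2}}; value = 2 - 2 e

An antiderivative F(\theta) passes only if d/d\theta[F] lands on f(\theta) exactly.
F(\theta) = - 2 e^{\frac{\theta}{2}} is an antiderivative of f.
Check: d/d\theta[- 2 e^{\frac{\theta}{2}}] = - e^{\frac{\theta}{2}} = f(\theta).
F(2) = - 2 e; F(0) = -2.
Integral = F(2) - F(0) = 2 - 2 e.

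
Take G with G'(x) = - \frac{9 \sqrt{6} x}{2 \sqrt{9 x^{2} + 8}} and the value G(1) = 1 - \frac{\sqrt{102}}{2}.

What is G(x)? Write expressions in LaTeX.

G(x) = - \frac{\sqrt{6} \sqrt{9 x^{2} + 8}}{2} + 1

The substitution u = \frac{3 x^{2}}{2} + \frac{4}{3} works: G'(x) is exactly (dG/du)*(du/dx) for that inner function.
A general antiderivative is - 3 \sqrt{\frac{3 x^{2}}{2} + \frac{4}{3}} + C.
The condition gives C = 1 - \frac{\sqrt{102}}{2} - (- \frac{\sqrt{102}}{2}) = 1.
So G(x) = - \frac{\sqrt{6} \sqrt{9 x^{2} + 8}}{2} + 1.
Check: d/dx[- \frac{\sqrt{6} \sqrt{9 x^{2} + 8}}{2} + 1] = - \frac{9 \sqrt{6} x}{2 \sqrt{9 x^{2} + 8}} = G'(x).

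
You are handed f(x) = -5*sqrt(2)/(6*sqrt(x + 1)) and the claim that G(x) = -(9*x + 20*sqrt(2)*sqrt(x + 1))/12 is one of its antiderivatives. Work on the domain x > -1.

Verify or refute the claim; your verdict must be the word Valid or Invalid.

d/dx[G] = (-9*sqrt(x + 1) - 10*sqrt(2))/(12*sqrt(x + 1))
d/dx[G] - f(x) = -3/4 != 0.

Invalid: d/dx[G] - f = -3/4, which is not 0.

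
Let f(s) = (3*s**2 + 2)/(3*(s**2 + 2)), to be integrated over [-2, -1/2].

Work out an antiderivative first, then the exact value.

A candidate is checked by its d/ds: the result must match f(s).
F(s) = s - 2*sqrt(2)*atan(sqrt(2)*s/2)/3 is an antiderivative of f.
Check: d/ds[s - 2*sqrt(2)*atan(sqrt(2)*s/2)/3] = (3*s**2 + 2)/(3*s**2 + 6), which equals f(s).
F(-1/2) = -1/2 + 2*sqrt(2)*atan(sqrt(2)/4)/3; F(-2) = -2 + 2*sqrt(2)*atan(sqrt(2))/3.
Integral = F(-1/2) - F(-2) = -2*sqrt(2)*atan(sqrt(2))/3 + 2*sqrt(2)*atan(sqrt(2)/4)/3 + 3/2.

Antiderivative: F(s) = s - 2*sqrt(2)*atan(sqrt(2)*s/2)/3; value = -2*sqrt(2)*atan(sqrt(2))/3 + 2*sqrt(2)*atan(sqrt(2)/4)/3 + 3/2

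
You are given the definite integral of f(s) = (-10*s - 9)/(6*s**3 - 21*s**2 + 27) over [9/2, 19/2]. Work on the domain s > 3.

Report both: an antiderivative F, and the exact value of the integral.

Antiderivative: F(s) = (-65*log(s - 3) + 64*log(s - 3/2) + log(s + 1))/60; value = -13*log(13/2)/12 - 16*log(3)/15 - log(11/2)/60 + log(21/2)/60 + 13*log(3/2)/12 + 16*log(8)/15

The denominator factors as 3*(s - 3)*(s + 1)*(2*s - 3); partial fractions split f into directly integrable pieces: 32/(15*(2*s - 3)) + 1/(60*(s + 1)) - 13/(12*(s - 3)).
F(s) = (-65*log(s - 3) + 64*log(s - 3/2) + log(s + 1))/60 is an antiderivative of f.
Check: d/ds[(-65*log(s - 3) + 64*log(s - 3/2) + log(s + 1))/60] = (-10*s - 9)/(6*s**3 - 21*s**2 + 27) = f(s).
F(19/2) = -13*log(13/2)/12 + log(21/2)/60 + 16*log(8)/15; F(9/2) = -13*log(3/2)/12 + log(11/2)/60 + 16*log(3)/15.
Integral = F(19/2) - F(9/2) = -13*log(13/2)/12 - 16*log(3)/15 - log(11/2)/60 + log(21/2)/60 + 13*log(3/2)/12 + 16*log(8)/15.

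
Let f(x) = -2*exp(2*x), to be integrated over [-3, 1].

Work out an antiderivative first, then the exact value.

Antiderivative: F(x) = -exp(2*x); value = -exp(2) + exp(-6)

Recover f(x) by differentiating a candidate F(x); any mismatch rules it out.
F(x) = -exp(2*x) is an antiderivative of f.
Check: d/dx[-exp(2*x)] = -2*exp(2*x) = f(x).
F(1) = -exp(2); F(-3) = -exp(-6).
Integral = F(1) - F(-3) = -exp(2) + exp(-6).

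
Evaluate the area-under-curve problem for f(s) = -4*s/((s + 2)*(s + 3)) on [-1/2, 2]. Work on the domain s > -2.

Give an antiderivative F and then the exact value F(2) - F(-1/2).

The denominator factors as (s + 2)*(s + 3); partial fractions split f into directly integrable pieces: -12/(s + 3) + 8/(s + 2).
F(s) = 4*(2*log(s + 2) - 3*log(s + 3)) is an antiderivative of f.
Check: d/ds[4*(2*log(s + 2) - 3*log(s + 3))] = -4*s/(s**2 + 5*s + 6), which equals f(s).
F(2) = -12*log(5) + 8*log(4); F(-1/2) = -12*log(5/2) + 8*log(3/2).
Integral = F(2) - F(-1/2) = -12*log(5) - 8*log(3/2) + 12*log(5/2) + 8*log(4).

Antiderivative: F(s) = 4*(2*log(s + 2) - 3*log(s + 3)); value = -12*log(5) - 8*log(3/2) + 12*log(5/2) + 8*log(4)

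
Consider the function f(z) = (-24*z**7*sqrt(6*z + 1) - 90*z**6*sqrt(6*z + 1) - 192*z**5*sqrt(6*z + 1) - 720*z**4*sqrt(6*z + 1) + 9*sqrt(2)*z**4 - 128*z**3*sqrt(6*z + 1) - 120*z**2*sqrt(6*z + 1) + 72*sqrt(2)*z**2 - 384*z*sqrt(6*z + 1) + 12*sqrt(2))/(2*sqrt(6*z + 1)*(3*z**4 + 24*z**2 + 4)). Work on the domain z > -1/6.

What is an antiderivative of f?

Differentiate the proposed F(z) back; it has to land on f(z) exactly.
Check: d/dz[-z**4 - 5*z**3 + sqrt(3*z + 1/2) - 4*log(z**4/2 + 4*z**2 + 2/3)] = (-24*z**7*sqrt(6*z + 1) - 90*z**6*sqrt(6*z + 1) - 192*z**5*sqrt(6*z + 1) - 720*z**4*sqrt(6*z + 1) + 9*sqrt(2)*z**4 - 128*z**3*sqrt(6*z + 1) - 120*z**2*sqrt(6*z + 1) + 72*sqrt(2)*z**2 - 384*z*sqrt(6*z + 1) + 12*sqrt(2))/(6*z**4*sqrt(6*z + 1) + 48*z**2*sqrt(6*z + 1) + 8*sqrt(6*z + 1)), which equals f(z).

An antiderivative is F(z) = -z**4 - 5*z**3 + sqrt(3*z + 1/2) - 4*log(z**4/2 + 4*z**2 + 2/3).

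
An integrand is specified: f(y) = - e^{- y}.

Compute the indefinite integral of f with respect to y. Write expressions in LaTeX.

F(y) = e^{- y} + C

A first test for any F(y): its y-derivative must equal f(y) identically.
Check: d/dy[e^{- y}] = - e^{- y} = f(y).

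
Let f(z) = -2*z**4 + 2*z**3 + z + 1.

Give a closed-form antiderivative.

An antiderivative is F(z) = -z*(4*z**4 - 5*z**3 - 5*z - 10)/10.

The integrand splits into summands that can be handled one at a time.
Check: d/dz[-z*(4*z**4 - 5*z**3 - 5*z - 10)/10] = -2*z**4 + 2*z**3 + z + 1 = f(z).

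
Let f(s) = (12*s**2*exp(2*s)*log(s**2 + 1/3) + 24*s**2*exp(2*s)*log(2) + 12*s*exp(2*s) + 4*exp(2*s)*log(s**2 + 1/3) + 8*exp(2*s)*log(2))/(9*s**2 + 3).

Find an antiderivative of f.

An antiderivative is F(s) = 2*exp(2*s)*log(4*s**2 + 4/3)/3.

Recognize the product-rule pattern: f = u'v + uv' with u = 2*exp(2*s)/3, v = log(4*s**2 + 4/3), so integration by parts undoes it.
Check: d/ds[2*exp(2*s)*log(4*s**2 + 4/3)/3] = (12*s**2*exp(2*s)*log(s**2 + 1/3) + 24*s**2*exp(2*s)*log(2) + 12*s*exp(2*s) + 4*exp(2*s)*log(s**2 + 1/3) + 8*exp(2*s)*log(2))/(9*s**2 + 3) = f(s).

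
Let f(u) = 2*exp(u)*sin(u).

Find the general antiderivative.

A first test for any F(u): its u-derivative must equal f(u) identically.
Check: d/du[exp(u)*sin(u) - exp(u)*cos(u)] = 2*exp(u)*sin(u) = f(u).

F(u) = exp(u)*sin(u) - exp(u)*cos(u) + C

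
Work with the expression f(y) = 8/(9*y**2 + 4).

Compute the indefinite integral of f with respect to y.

A candidate is checked by its d/dy: the result must match f(y).
Check: d/dy[4*atan(3*y/2)/3] = 8/(9*y**2 + 4) = f(y).

F(y) = 4*atan(3*y/2)/3 + C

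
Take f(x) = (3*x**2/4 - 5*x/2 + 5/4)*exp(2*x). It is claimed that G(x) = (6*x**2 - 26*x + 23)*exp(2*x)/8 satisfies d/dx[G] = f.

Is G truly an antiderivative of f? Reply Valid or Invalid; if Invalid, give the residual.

Invalid: d/dx[G] - f = 3*x**2*exp(2*x)/4 - 5*x*exp(2*x)/2 + 5*exp(2*x)/4, which is not 0.

d/dx[G] = 3*x**2*exp(2*x)/2 - 5*x*exp(2*x) + 5*exp(2*x)/2
d/dx[G] - f(x) = 3*x**2*exp(2*x)/4 - 5*x*exp(2*x)/2 + 5*exp(2*x)/4 != 0.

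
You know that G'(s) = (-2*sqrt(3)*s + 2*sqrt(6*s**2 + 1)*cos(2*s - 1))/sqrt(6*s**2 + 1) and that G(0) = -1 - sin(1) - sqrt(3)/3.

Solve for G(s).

G(s) = (-sqrt(3)*sqrt(6*s**2 + 1) + 3*sin(2*s - 1) - 3)/3

Any candidate G(s) must reproduce the stated G'(s) exactly.
A general antiderivative is -sqrt(2*s**2 + 1/3) + sin(2*s - 1) + C.
The condition gives C = -1 - sin(1) - sqrt(3)/3 - (-sin(1) - sqrt(3)/3) = -1.
So G(s) = (-sqrt(3)*sqrt(6*s**2 + 1) + 3*sin(2*s - 1) - 3)/3.
Check: d/ds[(-sqrt(3)*sqrt(6*s**2 + 1) + 3*sin(2*s - 1) - 3)/3] = (-2*sqrt(3)*s + 2*sqrt(6*s**2 + 1)*cos(2*s - 1))/sqrt(6*s**2 + 1) = G'(s).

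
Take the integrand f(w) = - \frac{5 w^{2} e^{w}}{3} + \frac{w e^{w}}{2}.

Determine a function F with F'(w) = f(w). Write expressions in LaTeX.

f has the shape u'v + uv' for u = - \frac{5 w^{2}}{3} + \frac{23 w}{6} - \frac{23}{6} and v = e^{w} — it is the derivative of the product u*v.
Check: d/dw[- \frac{\left(10 w^{2} - 23 w + 23\right) e^{w}}{6}] = - \frac{5 w^{2} e^{w}}{3} + \frac{w e^{w}}{2} = f(w).

An antiderivative is F(w) = - \frac{\left(10 w^{2} - 23 w + 23\right) e^{w}}{6}.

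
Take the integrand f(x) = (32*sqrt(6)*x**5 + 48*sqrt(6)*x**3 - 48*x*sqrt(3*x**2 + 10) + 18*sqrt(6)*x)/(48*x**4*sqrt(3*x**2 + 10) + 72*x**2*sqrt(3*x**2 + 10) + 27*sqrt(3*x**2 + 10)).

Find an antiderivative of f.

An antiderivative is F(x) = 2*(sqrt(6)*sqrt(3*x**2 + 10)*(4*x**2 + 3) + 9)/(9*(4*x**2 + 3)).

Check any antiderivative F(x) by computing F'(x) and comparing it with f(x).
Check: d/dx[2*(sqrt(6)*sqrt(3*x**2 + 10)*(4*x**2 + 3) + 9)/(9*(4*x**2 + 3))] = (32*sqrt(6)*x**5 + 48*sqrt(6)*x**3 - 48*x*sqrt(3*x**2 + 10) + 18*sqrt(6)*x)/(48*x**4*sqrt(3*x**2 + 10) + 72*x**2*sqrt(3*x**2 + 10) + 27*sqrt(3*x**2 + 10)) = f(x).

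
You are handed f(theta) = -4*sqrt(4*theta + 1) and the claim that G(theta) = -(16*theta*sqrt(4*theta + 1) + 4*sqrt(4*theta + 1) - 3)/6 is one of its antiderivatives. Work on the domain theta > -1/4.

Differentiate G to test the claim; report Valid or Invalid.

Valid: G'(theta) = f(theta).

d/dtheta[G] = (-16*theta - 4)/sqrt(4*theta + 1)
This equals f(theta) exactly, so the claim holds.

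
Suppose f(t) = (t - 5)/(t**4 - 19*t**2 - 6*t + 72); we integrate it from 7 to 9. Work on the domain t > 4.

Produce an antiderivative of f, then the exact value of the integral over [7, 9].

Antiderivative: F(t) = -log(t - 4)/98 + 3*log(t - 2)/50 - 61*log(t + 3)/1225 + 8/(35*t + 105); value = -61*log(12)/1225 - 86*log(5)/1225 - 2/525 + log(3)/98 + 61*log(10)/1225 + 3*log(7)/50

Factor the denominator ((t - 4)*(t - 2)*(t + 3)**2) and decompose: f = -61/(1225*(t + 3)) - 8/(35*(t + 3)**2) + 3/(50*(t - 2)) - 1/(98*(t - 4)); each piece integrates to a log, atan, or power term.
F(t) = -log(t - 4)/98 + 3*log(t - 2)/50 - 61*log(t + 3)/1225 + 8/(35*t + 105) is an antiderivative of f.
Check: d/dt[-log(t - 4)/98 + 3*log(t - 2)/50 - 61*log(t + 3)/1225 + 8/(35*t + 105)] = (t - 5)/(t**4 - 19*t**2 - 6*t + 72) = f(t).
F(9) = -61*log(12)/1225 - log(5)/98 + 2/105 + 3*log(7)/50; F(7) = -61*log(10)/1225 - log(3)/98 + 4/175 + 3*log(5)/50.
Integral = F(9) - F(7) = -61*log(12)/1225 - 86*log(5)/1225 - 2/525 + log(3)/98 + 61*log(10)/1225 + 3*log(7)/50.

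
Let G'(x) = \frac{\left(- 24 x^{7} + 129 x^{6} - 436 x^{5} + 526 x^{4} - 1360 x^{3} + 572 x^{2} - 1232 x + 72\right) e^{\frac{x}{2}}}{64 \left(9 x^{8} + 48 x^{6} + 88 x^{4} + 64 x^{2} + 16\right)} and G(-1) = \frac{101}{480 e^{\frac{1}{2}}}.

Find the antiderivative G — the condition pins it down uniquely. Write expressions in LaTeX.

G'(x) has the shape u'v + uv' for u = \frac{3 - x}{4 \left(3 x^{2} + 2\right)} + \frac{1}{16 \left(2 x^{2} + 4\right)} and v = e^{\frac{x}{2}} — it is the derivative of the product u*v.
A general antiderivative is \frac{\left(\frac{3 - x}{3 x^{2} + 2} + \frac{1}{4 \left(2 x^{2} + 4\right)}\right) e^{\frac{x}{2}}}{4} + C.
The condition gives C = \frac{101}{480 e^{\frac{1}{2}}} - (\frac{101}{480 e^{\frac{1}{2}}}) = 0.
So G(x) = \frac{- 8 x^{3} e^{\frac{x}{2}} + 27 x^{2} e^{\frac{x}{2}} - 16 x e^{\frac{x}{2}} + 50 e^{\frac{x}{2}}}{96 x^{4} + 256 x^{2} + 128}.
Check: d/dx[\frac{- 8 x^{3} e^{\frac{x}{2}} + 27 x^{2} e^{\frac{x}{2}} - 16 x e^{\frac{x}{2}} + 50 e^{\frac{x}{2}}}{96 x^{4} + 256 x^{2} + 128}] = \frac{- 24 x^{7} e^{\frac{x}{2}} + 129 x^{6} e^{\frac{x}{2}} - 436 x^{5} e^{\frac{x}{2}} + 526 x^{4} e^{\frac{x}{2}} - 1360 x^{3} e^{\frac{x}{2}} + 572 x^{2} e^{\frac{x}{2}} - 1232 x e^{\frac{x}{2}} + 72 e^{\frac{x}{2}}}{576 x^{8} + 3072 x^{6} + 5632 x^{4} + 4096 x^{2} + 1024}, which equals G'(x).

G(x) = \frac{- 8 x^{3} e^{\frac{x}{2}} + 27 x^{2} e^{\frac{x}{2}} - 16 x e^{\frac{x}{2}} + 50 e^{\frac{x}{2}}}{96 x^{4} + 256 x^{2} + 128}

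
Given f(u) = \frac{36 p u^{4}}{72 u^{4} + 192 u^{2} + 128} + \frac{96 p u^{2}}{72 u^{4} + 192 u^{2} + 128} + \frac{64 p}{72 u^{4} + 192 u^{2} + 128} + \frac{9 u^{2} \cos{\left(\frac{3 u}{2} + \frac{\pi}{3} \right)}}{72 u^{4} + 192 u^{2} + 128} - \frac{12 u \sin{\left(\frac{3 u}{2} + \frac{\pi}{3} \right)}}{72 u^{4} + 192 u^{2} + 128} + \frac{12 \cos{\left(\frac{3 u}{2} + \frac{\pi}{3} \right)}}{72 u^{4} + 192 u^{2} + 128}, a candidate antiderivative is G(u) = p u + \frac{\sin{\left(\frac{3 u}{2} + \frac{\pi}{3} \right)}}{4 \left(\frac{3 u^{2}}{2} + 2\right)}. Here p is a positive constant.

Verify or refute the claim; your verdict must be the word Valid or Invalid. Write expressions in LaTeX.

d/du[G] = \frac{36 p u^{4} + 96 p u^{2} + 64 p + 9 u^{2} \cos{\left(\frac{3 u}{2} + \frac{\pi}{3} \right)} - 12 u \sin{\left(\frac{3 u}{2} + \frac{\pi}{3} \right)} + 12 \cos{\left(\frac{3 u}{2} + \frac{\pi}{3} \right)}}{36 u^{4} + 96 u^{2} + 64}
d/du[G] - f(u) = \frac{36 p u^{4} + 96 p u^{2} + 64 p + 9 u^{2} \cos{\left(\frac{3 u}{2} + \frac{\pi}{3} \right)} - 12 u \sin{\left(\frac{3 u}{2} + \frac{\pi}{3} \right)} + 12 \cos{\left(\frac{3 u}{2} + \frac{\pi}{3} \right)}}{72 u^{4} + 192 u^{2} + 128} != 0.

Invalid: d/du[G] - f = \frac{36 p u^{4} + 96 p u^{2} + 64 p + 9 u^{2} \cos{\left(\frac{3 u}{2} + \frac{\pi}{3} \right)} - 12 u \sin{\left(\frac{3 u}{2} + \frac{\pi}{3} \right)} + 12 \cos{\left(\frac{3 u}{2} + \frac{\pi}{3} \right)}}{72 u^{4} + 192 u^{2} + 128}, which is not 0.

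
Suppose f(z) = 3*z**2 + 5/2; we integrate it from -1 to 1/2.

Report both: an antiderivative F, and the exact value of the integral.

Differentiate the proposed F(z) back; it has to land on f(z) exactly.
F(z) = z**3 + 5*z/2 is an antiderivative of f.
Check: d/dz[z**3 + 5*z/2] = 3*z**2 + 5/2 = f(z).
F(1/2) = 11/8; F(-1) = -7/2.
Integral = F(1/2) - F(-1) = 39/8.

Antiderivative: F(z) = z**3 + 5*z/2; value = 39/8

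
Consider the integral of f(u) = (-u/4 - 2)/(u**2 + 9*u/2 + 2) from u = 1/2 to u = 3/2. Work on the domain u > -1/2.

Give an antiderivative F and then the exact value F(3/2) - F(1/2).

Antiderivative: F(u) = -15*log(u + 1/2)/28 + 2*log(u + 4)/7; value = -2*log(9/2)/7 - 15*log(2)/28 + 2*log(11/2)/7

Factor the denominator (2*(u + 4)*(2*u + 1)) and decompose: f = -15/(14*(2*u + 1)) + 2/(7*(u + 4)); each piece integrates to a log, atan, or power term.
F(u) = -15*log(u + 1/2)/28 + 2*log(u + 4)/7 is an antiderivative of f.
Check: d/du[-15*log(u + 1/2)/28 + 2*log(u + 4)/7] = (-u - 8)/(4*u**2 + 18*u + 8), which equals f(u).
F(3/2) = -15*log(2)/28 + 2*log(11/2)/7; F(1/2) = 2*log(9/2)/7.
Integral = F(3/2) - F(1/2) = -2*log(9/2)/7 - 15*log(2)/28 + 2*log(11/2)/7.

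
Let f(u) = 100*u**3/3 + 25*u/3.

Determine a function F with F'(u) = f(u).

An antiderivative is F(u) = 25*(-4*u**2 - 1)**2/48.

f matches the chain-rule pattern g'(h)*h' with inner function h(u) = -5*u**2 - 5/4; substituting w = h(u) collapses the integral.
Check: d/du[25*(-4*u**2 - 1)**2/48] = 100*u**3/3 + 25*u/3 = f(u).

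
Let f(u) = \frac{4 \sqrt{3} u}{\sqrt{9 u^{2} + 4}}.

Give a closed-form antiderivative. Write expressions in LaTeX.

An antiderivative is F(u) = \frac{4 \sqrt{3} \sqrt{9 u^{2} + 4}}{9}.

f matches the chain-rule pattern g'(h)*h' with inner function h(u) = 3 u^{2} + \frac{4}{3}; substituting w = h(u) collapses the integral.
Check: d/du[\frac{4 \sqrt{3} \sqrt{9 u^{2} + 4}}{9}] = \frac{4 \sqrt{3} u}{\sqrt{9 u^{2} + 4}} = f(u).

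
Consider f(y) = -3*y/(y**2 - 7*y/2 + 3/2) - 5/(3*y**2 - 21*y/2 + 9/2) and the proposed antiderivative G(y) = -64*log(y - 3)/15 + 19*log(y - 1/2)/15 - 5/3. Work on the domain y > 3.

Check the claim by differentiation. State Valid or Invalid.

d/dy[G] = (-18*y - 10)/(6*y**2 - 21*y + 9)
This equals f(y) exactly, so the claim holds.

Valid. The derivative of G reproduces f.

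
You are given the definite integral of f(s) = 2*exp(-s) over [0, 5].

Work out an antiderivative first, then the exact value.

A first test for any F(s): its s-derivative must equal f(s) identically.
F(s) = -2*exp(-s) is an antiderivative of f.
Check: d/ds[-2*exp(-s)] = 2*exp(-s) = f(s).
F(5) = -2*exp(-5); F(0) = -2.
Integral = F(5) - F(0) = 2 - 2*exp(-5).

Antiderivative: F(s) = -2*exp(-s); value = 2 - 2*exp(-5)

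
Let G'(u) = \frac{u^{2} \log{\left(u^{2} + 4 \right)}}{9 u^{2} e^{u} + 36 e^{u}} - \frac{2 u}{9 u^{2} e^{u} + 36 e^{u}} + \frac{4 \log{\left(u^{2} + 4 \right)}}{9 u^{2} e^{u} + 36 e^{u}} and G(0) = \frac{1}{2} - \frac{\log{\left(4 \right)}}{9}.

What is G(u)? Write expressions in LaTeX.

G(u) = \frac{1}{2} - \frac{e^{- u} \log{\left(u^{2} + 4 \right)}}{9}

Recognize the product-rule pattern: G'(u) = v'r + vr' with v = - \frac{e^{- u}}{9}, r = \log{\left(u^{2} + 4 \right)}, so integration by parts undoes it.
A general antiderivative is - \frac{e^{- u} \log{\left(u^{2} + 4 \right)}}{9} + C.
The condition gives C = \frac{1}{2} - \frac{\log{\left(4 \right)}}{9} - (- \frac{\log{\left(4 \right)}}{9}) = \frac{1}{2}.
So G(u) = \frac{1}{2} - \frac{e^{- u} \log{\left(u^{2} + 4 \right)}}{9}.
Check: d/du[\frac{1}{2} - \frac{e^{- u} \log{\left(u^{2} + 4 \right)}}{9}] = \frac{u^{2} \log{\left(u^{2} + 4 \right)} - 2 u + 4 \log{\left(u^{2} + 4 \right)}}{9 u^{2} e^{u} + 36 e^{u}}, which equals G'(u).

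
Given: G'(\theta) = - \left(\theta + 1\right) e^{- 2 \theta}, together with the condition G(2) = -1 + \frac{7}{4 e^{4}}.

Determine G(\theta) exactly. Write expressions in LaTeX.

G(\theta) = \frac{\theta e^{- 2 \theta}}{2} - 1 + \frac{3 e^{- 2 \theta}}{4}

Recognize the product-rule pattern: G'(\theta) = u'v + uv' with u = \frac{\theta}{2} + \frac{3}{4}, v = e^{- 2 \theta}, so integration by parts undoes it.
A general antiderivative is \frac{\left(2 \theta + 3\right) e^{- 2 \theta}}{4} + C.
The condition gives C = -1 + \frac{7}{4 e^{4}} - (\frac{7}{4 e^{4}}) = -1.
So G(\theta) = \frac{\theta e^{- 2 \theta}}{2} - 1 + \frac{3 e^{- 2 \theta}}{4}.
Check: d/d\theta[\frac{\theta e^{- 2 \theta}}{2} - 1 + \frac{3 e^{- 2 \theta}}{4}] = \left(- \theta - 1\right) e^{- 2 \theta}, which equals G'(\theta).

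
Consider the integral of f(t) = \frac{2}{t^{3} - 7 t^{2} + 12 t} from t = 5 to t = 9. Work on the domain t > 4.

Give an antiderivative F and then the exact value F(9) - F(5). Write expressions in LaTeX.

The denominator factors as t \left(t - 4\right) \left(t - 3\right); partial fractions split f into directly integrable pieces: - \frac{2}{3 \left(t - 3\right)} + \frac{1}{2 \left(t - 4\right)} + \frac{1}{6 t}.
F(t) = - \frac{- \log{\left(t \right)} - 3 \log{\left(t - 4 \right)} + 4 \log{\left(t - 3 \right)}}{6} is an antiderivative of f.
Check: d/dt[- \frac{- \log{\left(t \right)} - 3 \log{\left(t - 4 \right)} + 4 \log{\left(t - 3 \right)}}{6}] = \frac{2}{t^{3} - 7 t^{2} + 12 t} = f(t).
F(9) = - \frac{2 \log{\left(6 \right)}}{3} + \frac{\log{\left(9 \right)}}{6} + \frac{\log{\left(5 \right)}}{2}; F(5) = - \frac{2 \log{\left(2 \right)}}{3} + \frac{\log{\left(5 \right)}}{6}.
Integral = F(9) - F(5) = - \frac{2 \log{\left(6 \right)}}{3} + \frac{\log{\left(9 \right)}}{6} + \frac{2 \log{\left(2 \right)}}{3} + \frac{\log{\left(5 \right)}}{3}.

Antiderivative: F(t) = - \frac{- \log{\left(t \right)} - 3 \log{\left(t - 4 \right)} + 4 \log{\left(t - 3 \right)}}{6}; value = - \frac{2 \log{\left(6 \right)}}{3} + \frac{\log{\left(9 \right)}}{6} + \frac{2 \log{\left(2 \right)}}{3} + \frac{\log{\left(5 \right)}}{3}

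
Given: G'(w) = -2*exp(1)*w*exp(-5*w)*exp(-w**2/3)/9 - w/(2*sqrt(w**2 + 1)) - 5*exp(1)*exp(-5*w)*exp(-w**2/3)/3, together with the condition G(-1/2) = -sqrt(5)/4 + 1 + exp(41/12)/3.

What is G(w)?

G(w) = -sqrt(4*w**2 + 4)/4 + exp(-w**2/3 - 5*w + 1)/3 + 1

The integrand splits into summands that can be handled one at a time.
A general antiderivative is -sqrt(4*w**2 + 4)/4 + exp(-w**2/3 - 5*w + 1)/3 + C.
The condition gives C = -sqrt(5)/4 + 1 + exp(41/12)/3 - (-sqrt(5)/4 + exp(41/12)/3) = 1.
So G(w) = -sqrt(4*w**2 + 4)/4 + exp(-w**2/3 - 5*w + 1)/3 + 1.
Check: d/dw[-sqrt(4*w**2 + 4)/4 + exp(-w**2/3 - 5*w + 1)/3 + 1] = exp(1)*(-4*w*sqrt(w**2 + 1) - 9*w*exp(-1)*exp(5*w)*exp(w**2/3) - 30*sqrt(w**2 + 1))*exp(-5*w)*exp(-w**2/3)/(18*sqrt(w**2 + 1)), which equals G'(w).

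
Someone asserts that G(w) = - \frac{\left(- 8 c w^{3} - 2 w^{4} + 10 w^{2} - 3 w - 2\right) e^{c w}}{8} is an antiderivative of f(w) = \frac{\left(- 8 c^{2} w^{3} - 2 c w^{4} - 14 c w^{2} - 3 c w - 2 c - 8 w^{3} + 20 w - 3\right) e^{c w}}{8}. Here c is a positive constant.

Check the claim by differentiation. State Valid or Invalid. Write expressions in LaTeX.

Invalid: d/dw[G] - f = 2 c^{2} w^{3} e^{c w} + \frac{c w^{4} e^{c w}}{2} + \frac{7 c w^{2} e^{c w}}{2} + \frac{3 c w e^{c w}}{4} + \frac{c e^{c w}}{2} + 2 w^{3} e^{c w} - 5 w e^{c w} + \frac{3 e^{c w}}{4}, which is not 0.

d/dw[G] = c^{2} w^{3} e^{c w} + \frac{c w^{4} e^{c w}}{4} + \frac{7 c w^{2} e^{c w}}{4} + \frac{3 c w e^{c w}}{8} + \frac{c e^{c w}}{4} + w^{3} e^{c w} - \frac{5 w e^{c w}}{2} + \frac{3 e^{c w}}{8}
d/dw[G] - f(w) = 2 c^{2} w^{3} e^{c w} + \frac{c w^{4} e^{c w}}{2} + \frac{7 c w^{2} e^{c w}}{2} + \frac{3 c w e^{c w}}{4} + \frac{c e^{c w}}{2} + 2 w^{3} e^{c w} - 5 w e^{c w} + \frac{3 e^{c w}}{4} != 0.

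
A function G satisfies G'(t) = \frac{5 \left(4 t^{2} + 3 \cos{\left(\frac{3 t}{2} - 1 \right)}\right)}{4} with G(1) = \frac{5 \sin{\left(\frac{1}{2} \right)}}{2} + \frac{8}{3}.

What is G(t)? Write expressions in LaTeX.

A candidate passes only if d/dt[G] lands on the given G'(t) exactly.
A general antiderivative is \frac{5 t^{3}}{3} + \frac{5 \sin{\left(\frac{3 t}{2} - 1 \right)}}{2} + C.
The condition gives C = \frac{5 \sin{\left(\frac{1}{2} \right)}}{2} + \frac{8}{3} - (\frac{5 \sin{\left(\frac{1}{2} \right)}}{2} + \frac{5}{3}) = 1.
So G(t) = \frac{5 t^{3}}{3} + \frac{5 \sin{\left(\frac{3 t}{2} - 1 \right)}}{2} + 1.
Check: d/dt[\frac{5 t^{3}}{3} + \frac{5 \sin{\left(\frac{3 t}{2} - 1 \right)}}{2} + 1] = 5 t^{2} + \frac{15 \cos{\left(\frac{3 t}{2} - 1 \right)}}{4}, which equals G'(t).

G(t) = \frac{5 t^{3}}{3} + \frac{5 \sin{\left(\frac{3 t}{2} - 1 \right)}}{2} + 1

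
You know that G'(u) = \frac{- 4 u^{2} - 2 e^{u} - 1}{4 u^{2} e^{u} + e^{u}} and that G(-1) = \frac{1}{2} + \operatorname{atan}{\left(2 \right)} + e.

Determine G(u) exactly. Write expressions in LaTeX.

Any candidate G(u) must reproduce the stated G'(u) exactly.
A general antiderivative is - \operatorname{atan}{\left(2 u \right)} + e^{- u} + C.
The condition gives C = \frac{1}{2} + \operatorname{atan}{\left(2 \right)} + e - (\operatorname{atan}{\left(2 \right)} + e) = \frac{1}{2}.
So G(u) = \frac{\left(- 2 e^{u} \operatorname{atan}{\left(2 u \right)} + e^{u} + 2\right) e^{- u}}{2}.
Check: d/du[\frac{\left(- 2 e^{u} \operatorname{atan}{\left(2 u \right)} + e^{u} + 2\right) e^{- u}}{2}] = \frac{- 4 u^{2} - 2 e^{u} - 1}{4 u^{2} e^{u} + e^{u}} = G'(u).

G(u) = \frac{\left(- 2 e^{u} \operatorname{atan}{\left(2 u \right)} + e^{u} + 2\right) e^{- u}}{2}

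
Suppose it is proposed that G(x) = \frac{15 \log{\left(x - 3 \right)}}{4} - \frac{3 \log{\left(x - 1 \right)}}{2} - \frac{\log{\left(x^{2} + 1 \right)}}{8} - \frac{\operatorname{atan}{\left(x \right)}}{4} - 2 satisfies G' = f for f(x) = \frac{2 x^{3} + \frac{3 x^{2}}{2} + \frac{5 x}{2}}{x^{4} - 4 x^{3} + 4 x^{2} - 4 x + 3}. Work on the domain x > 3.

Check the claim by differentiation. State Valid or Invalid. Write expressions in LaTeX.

d/dx[G] = \frac{4 x^{3} + 3 x^{2} + 5 x}{2 x^{4} - 8 x^{3} + 8 x^{2} - 8 x + 6}
This equals f(x) exactly, so the claim holds.

Valid: G'(x) = f(x).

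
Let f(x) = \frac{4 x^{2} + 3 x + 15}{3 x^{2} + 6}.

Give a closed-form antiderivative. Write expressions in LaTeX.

Check any antiderivative F(x) by computing F'(x) and comparing it with f(x).
Check: d/dx[\frac{4 x}{3} + \frac{\log{\left(x^{2} + 2 \right)}}{2} + \frac{7 \sqrt{2} \operatorname{atan}{\left(\frac{\sqrt{2} x}{2} \right)}}{6}] = \frac{4 x^{2} + 3 x + 15}{3 x^{2} + 6} = f(x).

An antiderivative is F(x) = \frac{4 x}{3} + \frac{\log{\left(x^{2} + 2 \right)}}{2} + \frac{7 \sqrt{2} \operatorname{atan}{\left(\frac{\sqrt{2} x}{2} \right)}}{6}.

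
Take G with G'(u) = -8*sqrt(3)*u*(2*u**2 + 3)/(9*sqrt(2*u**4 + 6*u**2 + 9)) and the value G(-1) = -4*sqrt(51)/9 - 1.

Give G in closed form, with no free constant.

G(u) = -(4*sqrt(3)*sqrt(2*u**4 + 6*u**2 + 9) + 9)/9

The substitution w = 2*u**4/3 + 2*u**2 + 3 works: G'(u) is exactly (dG/dw)*(dw/du) for that inner function.
A general antiderivative is -4*sqrt(2*u**4/3 + 2*u**2 + 3)/3 + C.
The condition gives C = -4*sqrt(51)/9 - 1 - (-4*sqrt(51)/9) = -1.
So G(u) = -(4*sqrt(3)*sqrt(2*u**4 + 6*u**2 + 9) + 9)/9.
Check: d/du[-(4*sqrt(3)*sqrt(2*u**4 + 6*u**2 + 9) + 9)/9] = (-16*sqrt(3)*u**3 - 24*sqrt(3)*u)/(9*sqrt(2*u**4 + 6*u**2 + 9)), which equals G'(u).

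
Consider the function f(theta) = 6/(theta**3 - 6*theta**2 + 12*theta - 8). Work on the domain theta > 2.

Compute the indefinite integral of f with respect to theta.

Whatever form F(theta) takes, F'(theta) = f(theta) is non-negotiable.
Check: d/dtheta[-3/(theta**2 - 4*theta + 4)] = 6/(theta**3 - 6*theta**2 + 12*theta - 8) = f(theta).

F(theta) = -3/(theta**2 - 4*theta + 4) + C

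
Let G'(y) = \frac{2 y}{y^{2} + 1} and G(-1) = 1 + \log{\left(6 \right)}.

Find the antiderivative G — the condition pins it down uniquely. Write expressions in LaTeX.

G(y) = \log{\left(3 y^{2} + 3 \right)} + 1

The substitution u = 3 y^{2} + 3 works: G'(y) is exactly (dG/du)*(du/dy) for that inner function.
A general antiderivative is \log{\left(3 y^{2} + 3 \right)} + C.
The condition gives C = 1 + \log{\left(6 \right)} - (\log{\left(6 \right)}) = 1.
So G(y) = \log{\left(3 y^{2} + 3 \right)} + 1.
Check: d/dy[\log{\left(3 y^{2} + 3 \right)} + 1] = \frac{2 y}{y^{2} + 1} = G'(y).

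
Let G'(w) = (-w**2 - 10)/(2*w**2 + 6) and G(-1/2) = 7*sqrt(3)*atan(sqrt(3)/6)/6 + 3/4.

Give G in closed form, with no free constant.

Since d/dw undoes antidifferentiation here, G(w) must give back the stated G'(w).
A general antiderivative is -w/2 - 7*sqrt(3)*atan(sqrt(3)*w/3)/6 + C.
The condition gives C = 7*sqrt(3)*atan(sqrt(3)/6)/6 + 3/4 - (1/4 + 7*sqrt(3)*atan(sqrt(3)/6)/6) = 1/2.
So G(w) = -(3*w + 7*sqrt(3)*atan(sqrt(3)*w/3) - 3)/6.
Check: d/dw[-(3*w + 7*sqrt(3)*atan(sqrt(3)*w/3) - 3)/6] = (-w**2 - 10)/(2*w**2 + 6) = G'(w).

G(w) = -(3*w + 7*sqrt(3)*atan(sqrt(3)*w/3) - 3)/6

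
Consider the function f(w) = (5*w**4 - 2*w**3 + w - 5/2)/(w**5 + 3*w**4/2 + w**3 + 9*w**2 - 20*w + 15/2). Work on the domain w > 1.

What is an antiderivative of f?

An antiderivative is F(w) = (147*log(w - 1) + 248*log(w - 1/2) + 2721*log(w + 3) + 1382*log(w**2 + 5) - 656*sqrt(5)*atan(sqrt(5)*w/5))/1176.

Factor the denominator ((w - 1)*(w + 3)*(2*w - 1)*(w**2 + 5)) and decompose: f = (691*w - 820)/(294*(w**2 + 5)) + 62/(147*(2*w - 1)) + 907/(392*(w + 3)) + 1/(8*(w - 1)); each piece integrates to a log, atan, or power term.
Check: d/dw[(147*log(w - 1) + 248*log(w - 1/2) + 2721*log(w + 3) + 1382*log(w**2 + 5) - 656*sqrt(5)*atan(sqrt(5)*w/5))/1176] = (10*w**4 - 4*w**3 + 2*w - 5)/(2*w**5 + 3*w**4 + 2*w**3 + 18*w**2 - 40*w + 15), which equals f(w).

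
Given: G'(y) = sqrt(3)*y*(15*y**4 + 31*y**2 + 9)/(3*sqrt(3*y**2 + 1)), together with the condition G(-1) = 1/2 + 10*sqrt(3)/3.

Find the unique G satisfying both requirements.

G'(y) has the shape u'v + uv' for u = -sqrt(4*y**2 + 4/3) and v = -y**4/2 - 3*y**2/2 - 1/2 — it is the derivative of the product u*v.
A general antiderivative is -sqrt(4*y**2 + 4/3)*(-y**4/2 - 3*y**2/2 - 1/2) + C.
The condition gives C = 1/2 + 10*sqrt(3)/3 - (10*sqrt(3)/3) = 1/2.
So G(y) = (-2*sqrt(3)*sqrt(3*y**2 + 1)*(-y**4 - 3*y**2 - 1) + 3)/6.
Check: d/dy[(-2*sqrt(3)*sqrt(3*y**2 + 1)*(-y**4 - 3*y**2 - 1) + 3)/6] = (15*sqrt(3)*y**5 + 31*sqrt(3)*y**3 + 9*sqrt(3)*y)/(3*sqrt(3*y**2 + 1)), which equals G'(y).

G(y) = (-2*sqrt(3)*sqrt(3*y**2 + 1)*(-y**4 - 3*y**2 - 1) + 3)/6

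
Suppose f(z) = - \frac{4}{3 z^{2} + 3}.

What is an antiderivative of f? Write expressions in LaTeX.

A candidate is checked by its d/dz: the result must match f(z).
Check: d/dz[- \frac{4 \operatorname{atan}{\left(z \right)}}{3}] = - \frac{4}{3 z^{2} + 3} = f(z).

An antiderivative is F(z) = - \frac{4 \operatorname{atan}{\left(z \right)}}{3}.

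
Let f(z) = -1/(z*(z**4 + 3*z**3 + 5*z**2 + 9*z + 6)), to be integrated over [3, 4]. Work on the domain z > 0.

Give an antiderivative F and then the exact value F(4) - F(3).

The denominator factors as z*(z + 1)*(z + 2)*(z**2 + 3); partial fractions split f into directly integrable pieces: -(z - 9)/(84*(z**2 + 3)) - 1/(14*(z + 2)) + 1/(4*(z + 1)) - 1/(6*z).
F(z) = -log(z)/6 + log(z + 1)/4 - log(z + 2)/14 - log(z**2 + 3)/168 + sqrt(3)*atan(sqrt(3)*z/3)/28 is an antiderivative of f.
Check: d/dz[-log(z)/6 + log(z + 1)/4 - log(z + 2)/14 - log(z**2 + 3)/168 + sqrt(3)*atan(sqrt(3)*z/3)/28] = -1/(z**5 + 3*z**4 + 5*z**3 + 9*z**2 + 6*z), which equals f(z).
F(4) = -log(4)/6 - log(6)/14 - log(19)/168 + sqrt(3)*atan(4*sqrt(3)/3)/28 + log(5)/4; F(3) = -log(3)/6 - log(5)/14 - log(12)/168 + sqrt(3)*pi/84 + log(4)/4.
Integral = F(4) - F(3) = -5*log(4)/12 - log(6)/14 - sqrt(3)*pi/84 - log(19)/168 + log(12)/168 + sqrt(3)*atan(4*sqrt(3)/3)/28 + log(3)/6 + 9*log(5)/28.

Antiderivative: F(z) = -log(z)/6 + log(z + 1)/4 - log(z + 2)/14 - log(z**2 + 3)/168 + sqrt(3)*atan(sqrt(3)*z/3)/28; value = -5*log(4)/12 - log(6)/14 - sqrt(3)*pi/84 - log(19)/168 + log(12)/168 + sqrt(3)*atan(4*sqrt(3)/3)/28 + log(3)/6 + 9*log(5)/28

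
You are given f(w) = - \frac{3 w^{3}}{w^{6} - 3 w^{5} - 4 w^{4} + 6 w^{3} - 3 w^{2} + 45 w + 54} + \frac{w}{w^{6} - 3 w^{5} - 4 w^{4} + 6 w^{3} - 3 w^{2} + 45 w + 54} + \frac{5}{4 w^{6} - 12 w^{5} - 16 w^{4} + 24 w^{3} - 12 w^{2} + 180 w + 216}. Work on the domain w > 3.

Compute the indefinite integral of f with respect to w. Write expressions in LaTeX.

The denominator factors as 4 \left(w - 3\right)^{2} \left(w + 1\right) \left(w + 2\right) \left(w^{2} + 3\right); partial fractions split f into directly integrable pieces: \frac{5 \left(15 w + 26\right)}{672 \left(w^{2} + 3\right)} - \frac{93}{700 \left(w + 2\right)} + \frac{13}{256 \left(w + 1\right)} - \frac{189}{6400 \left(w - 3\right)} - \frac{307}{960 \left(w - 3\right)^{2}}.
Check: d/dw[\frac{- 11907 w \log{\left(w - 3 \right)} + 20475 w \log{\left(w + 1 \right)} - 53568 w \log{\left(w + 2 \right)} + 22500 w \log{\left(w^{2} + 3 \right)} + 26000 \sqrt{3} w \operatorname{atan}{\left(\frac{\sqrt{3} w}{3} \right)} + 35721 \log{\left(w - 3 \right)} - 61425 \log{\left(w + 1 \right)} + 160704 \log{\left(w + 2 \right)} - 67500 \log{\left(w^{2} + 3 \right)} - 78000 \sqrt{3} \operatorname{atan}{\left(\frac{\sqrt{3} w}{3} \right)} + 128940}{403200 \left(w - 3\right)}] = \frac{- 12 w^{3} + 4 w + 5}{4 w^{6} - 12 w^{5} - 16 w^{4} + 24 w^{3} - 12 w^{2} + 180 w + 216}, which equals f(w).

F(w) = \frac{- 11907 w \log{\left(w - 3 \right)} + 20475 w \log{\left(w + 1 \right)} - 53568 w \log{\left(w + 2 \right)} + 22500 w \log{\left(w^{2} + 3 \right)} + 26000 \sqrt{3} w \operatorname{atan}{\left(\frac{\sqrt{3} w}{3} \right)} + 35721 \log{\left(w - 3 \right)} - 61425 \log{\left(w + 1 \right)} + 160704 \log{\left(w + 2 \right)} - 67500 \log{\left(w^{2} + 3 \right)} - 78000 \sqrt{3} \operatorname{atan}{\left(\frac{\sqrt{3} w}{3} \right)} + 128940}{403200 \left(w - 3\right)} + C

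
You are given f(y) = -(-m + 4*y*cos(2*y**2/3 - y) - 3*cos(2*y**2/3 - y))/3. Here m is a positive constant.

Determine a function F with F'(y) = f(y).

An antiderivative is F(y) = m*y/3 - sin(2*y**2/3 - y).

An antiderivative F(y) passes only if d/dy[F] lands on f(y) exactly.
Check: d/dy[m*y/3 - sin(2*y**2/3 - y)] = m/3 - 4*y*cos(2*y**2/3 - y)/3 + cos(2*y**2/3 - y), which equals f(y).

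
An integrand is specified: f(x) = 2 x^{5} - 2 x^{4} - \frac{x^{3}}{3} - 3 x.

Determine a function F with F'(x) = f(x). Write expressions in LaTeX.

An antiderivative is F(x) = \frac{x^{2} \left(20 x^{4} - 24 x^{3} - 5 x^{2} - 90\right)}{60}.

Integrate term by term and add the pieces.
Check: d/dx[\frac{x^{2} \left(20 x^{4} - 24 x^{3} - 5 x^{2} - 90\right)}{60}] = 2 x^{5} - 2 x^{4} - \frac{x^{3}}{3} - 3 x = f(x).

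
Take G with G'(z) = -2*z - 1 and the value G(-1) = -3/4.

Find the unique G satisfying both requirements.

G(z) = -z**2 - z - 3/4

A candidate passes only if d/dz[G] lands on the given G'(z) exactly.
A general antiderivative is -z**2 - z - 3/4 + C.
The condition gives C = -3/4 - (-3/4) = 0.
So G(z) = -z**2 - z - 3/4.
Check: d/dz[-z**2 - z - 3/4] = -2*z - 1 = G'(z).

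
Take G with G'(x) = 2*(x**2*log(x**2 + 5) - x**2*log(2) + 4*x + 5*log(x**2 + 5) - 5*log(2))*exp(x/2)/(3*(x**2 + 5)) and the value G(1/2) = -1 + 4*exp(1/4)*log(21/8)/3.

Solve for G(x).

Recognize the product-rule pattern: G'(x) = u'v + uv' with u = 4*exp(x/2)/3, v = log(x**2/2 + 5/2), so integration by parts undoes it.
A general antiderivative is 4*exp(x/2)*log(x**2/2 + 5/2)/3 + C.
The condition gives C = -1 + 4*exp(1/4)*log(21/8)/3 - (4*exp(1/4)*log(21/8)/3) = -1.
So G(x) = 4*exp(x/2)*log(x**2/2 + 5/2)/3 - 1.
Check: d/dx[4*exp(x/2)*log(x**2/2 + 5/2)/3 - 1] = (2*x**2*exp(x/2)*log(x**2 + 5) - 2*x**2*exp(x/2)*log(2) + 8*x*exp(x/2) + 10*exp(x/2)*log(x**2 + 5) - 10*exp(x/2)*log(2))/(3*x**2 + 15), which equals G'(x).

G(x) = 4*exp(x/2)*log(x**2/2 + 5/2)/3 - 1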